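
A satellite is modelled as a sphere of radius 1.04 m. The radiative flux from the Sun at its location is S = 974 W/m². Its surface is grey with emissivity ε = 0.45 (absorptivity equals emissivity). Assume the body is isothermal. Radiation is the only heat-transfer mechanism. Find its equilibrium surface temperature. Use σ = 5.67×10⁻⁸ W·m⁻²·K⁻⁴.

At equilibrium, absorbed power = emitted power.
Absorbing cross-section = πr² = 3.398 m²; emitting surface = 4πr² = 13.59 m² (ratio 4).
εS·A_cross = εσ·A_surf·T⁴  ⇒  T⁴ = S/(4σ)   (ε cancels).
T⁴ = 974/(4·5.67×10⁻⁸) = 4.295×10⁹ K⁴.
T = (4.295×10⁹)^(1/4).

T ≈ 256 K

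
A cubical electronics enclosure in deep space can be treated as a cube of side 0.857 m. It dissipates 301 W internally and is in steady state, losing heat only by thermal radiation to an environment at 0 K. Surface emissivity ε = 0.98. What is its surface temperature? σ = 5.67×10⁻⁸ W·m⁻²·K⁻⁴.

T ≈ 187 K

Steady state: internal power = radiated power, P = εσA T⁴.
Radiating area A = 6L² = 4.407 m².
T⁴ = P/(εσA) = 301/(0.98·5.67×10⁻⁸·4.407) = 1.229×10⁹ K⁴.
T = (1.229×10⁹)^(1/4).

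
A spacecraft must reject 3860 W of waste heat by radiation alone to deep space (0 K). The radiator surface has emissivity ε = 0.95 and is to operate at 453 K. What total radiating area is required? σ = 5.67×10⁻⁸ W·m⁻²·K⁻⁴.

A ≈ 1.70 m²

P = εσA T⁴ ⇒ A = P/(εσT⁴).
T⁴ = 4.211×10¹⁰ K⁴.
A = 3860/(0.95 × 5.67×10⁻⁸ × 4.211×10¹⁰).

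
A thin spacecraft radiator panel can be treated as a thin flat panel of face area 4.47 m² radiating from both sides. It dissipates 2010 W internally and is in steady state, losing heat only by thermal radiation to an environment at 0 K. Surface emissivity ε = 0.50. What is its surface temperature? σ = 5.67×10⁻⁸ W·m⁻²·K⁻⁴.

T ≈ 298 K

Steady state: internal power = radiated power, P = εσA T⁴.
Radiating area A = 2·4.47 = 8.940 m².
T⁴ = P/(εσA) = 2010/(0.50·5.67×10⁻⁸·8.940) = 7.931×10⁹ K⁴.
T = (7.931×10⁹)^(1/4).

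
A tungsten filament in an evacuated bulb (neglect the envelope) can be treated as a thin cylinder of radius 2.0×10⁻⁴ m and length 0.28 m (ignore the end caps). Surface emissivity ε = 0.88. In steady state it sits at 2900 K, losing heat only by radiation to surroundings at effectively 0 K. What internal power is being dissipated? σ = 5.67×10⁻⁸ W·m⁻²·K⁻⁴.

P ≈ 1240 W

Steady state: P = εσA T⁴.
A = 2πrL = 3.519×10⁻⁴ m²; T⁴ = (2900)⁴ = 7.073×10¹³ K⁴.
P = 0.88 × 5.67×10⁻⁸ × 3.519×10⁻⁴ × 7.073×10¹³.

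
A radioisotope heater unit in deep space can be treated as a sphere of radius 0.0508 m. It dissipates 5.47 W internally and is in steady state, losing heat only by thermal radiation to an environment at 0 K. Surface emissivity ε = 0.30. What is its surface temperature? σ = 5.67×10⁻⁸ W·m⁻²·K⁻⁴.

T ≈ 316 K

Steady state: internal power = radiated power, P = εσA T⁴.
Radiating area A = 4πr² = 0.03243 m².
T⁴ = P/(εσA) = 5.47/(0.30·5.67×10⁻⁸·0.03243) = 9.916×10⁹ K⁴.
T = (9.916×10⁹)^(1/4).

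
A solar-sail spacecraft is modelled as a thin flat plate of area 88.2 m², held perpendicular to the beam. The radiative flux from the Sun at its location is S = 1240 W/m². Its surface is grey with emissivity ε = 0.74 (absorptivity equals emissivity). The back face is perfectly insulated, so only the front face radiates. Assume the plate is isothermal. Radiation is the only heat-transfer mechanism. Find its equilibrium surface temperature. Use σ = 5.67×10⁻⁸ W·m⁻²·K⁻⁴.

T ≈ 385 K

At equilibrium, absorbed power = emitted power.
Absorbing cross-section = A = 88.20 m²; emitting surface = A = 88.20 m² (ratio 1).
εS·A_cross = εσ·A_surf·T⁴  ⇒  T⁴ = S/(1σ)   (ε cancels).
T⁴ = 1240/(1·5.67×10⁻⁸) = 2.187×10¹⁰ K⁴.
T = (2.187×10¹⁰)^(1/4).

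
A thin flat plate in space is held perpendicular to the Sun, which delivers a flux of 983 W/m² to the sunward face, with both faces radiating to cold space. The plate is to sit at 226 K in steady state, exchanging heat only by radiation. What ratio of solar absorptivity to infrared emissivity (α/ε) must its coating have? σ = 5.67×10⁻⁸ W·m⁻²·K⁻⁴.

α/ε ≈ 0.301

Balance: αS·A = εσ·2A·T⁴ ⇒ α/ε = 2σT⁴/S.
α/ε = 2·5.67×10⁻⁸·(226)⁴/983 = 2·5.67×10⁻⁸·2.609×10⁹/983.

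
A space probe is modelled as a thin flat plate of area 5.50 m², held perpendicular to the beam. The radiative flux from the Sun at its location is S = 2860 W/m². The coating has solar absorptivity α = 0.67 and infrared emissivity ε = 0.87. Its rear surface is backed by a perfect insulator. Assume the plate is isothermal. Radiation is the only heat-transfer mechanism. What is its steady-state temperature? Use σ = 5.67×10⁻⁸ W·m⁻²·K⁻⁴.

T ≈ 444 K

At equilibrium, absorbed power = emitted power.
Absorbing cross-section = A = 5.500 m²; emitting surface = A = 5.500 m² (ratio 1).
αS·A_cross = εσ·A_surf·T⁴  ⇒  T⁴ = αS/(ε·1σ).
T⁴ = 0.670·2860/(0.87·1·5.67×10⁻⁸) = 3.885×10¹⁰ K⁴.
T = (3.885×10¹⁰)^(1/4).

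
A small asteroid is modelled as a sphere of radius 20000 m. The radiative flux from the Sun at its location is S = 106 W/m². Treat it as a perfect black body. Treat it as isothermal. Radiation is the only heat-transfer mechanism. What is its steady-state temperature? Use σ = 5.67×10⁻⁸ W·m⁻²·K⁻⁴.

T ≈ 147 K

At equilibrium, absorbed power = emitted power.
Absorbing cross-section = πr² = 1.257×10⁹ m²; emitting surface = 4πr² = 5.027×10⁹ m² (ratio 4).
S·A_cross = εσ·A_surf·T⁴  ⇒  T⁴ = S/(4σ).
T⁴ = 1.00·106/(4·5.67×10⁻⁸) = 4.674×10⁸ K⁴.
T = (4.674×10⁸)^(1/4).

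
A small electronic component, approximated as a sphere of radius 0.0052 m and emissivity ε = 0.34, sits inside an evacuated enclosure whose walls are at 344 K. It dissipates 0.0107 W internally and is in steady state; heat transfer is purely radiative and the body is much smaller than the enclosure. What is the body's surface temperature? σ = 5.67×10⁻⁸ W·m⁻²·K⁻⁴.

T ≈ 354 K

For a small grey body in a large enclosure, net radiated power = εσA(T⁴ − T_w⁴).
Steady state: P = εσA(T⁴ − T_w⁴) with A = 4πr² = 3.398×10⁻⁴ m².
T⁴ = P/(εσA) + T_w⁴ = 0.0107/(0.34·5.67×10⁻⁸·3.398×10⁻⁴) + (344)⁴
    = 1.633×10⁹ + 1.400×10¹⁰ = 1.564×10¹⁰ K⁴.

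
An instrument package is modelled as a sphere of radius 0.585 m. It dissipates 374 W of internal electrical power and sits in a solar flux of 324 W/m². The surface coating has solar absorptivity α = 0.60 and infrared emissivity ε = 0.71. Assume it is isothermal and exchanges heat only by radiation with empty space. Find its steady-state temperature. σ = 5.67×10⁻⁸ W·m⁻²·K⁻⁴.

T ≈ 241 K

At steady state, absorbed solar power + internal power = radiated power.
Absorbed: α·S·A_cross = 0.60·324·1.075 = 209.0 W (cross-section πr²).
Total input = 209.0 + 374 = 583.0 W.
Radiated: εσ·A_surf·T⁴ with A_surf = 4πr² = 4.301 m².
T⁴ = 583.0/(0.71·5.67×10⁻⁸·4.301) = 3.368×10⁹ K⁴.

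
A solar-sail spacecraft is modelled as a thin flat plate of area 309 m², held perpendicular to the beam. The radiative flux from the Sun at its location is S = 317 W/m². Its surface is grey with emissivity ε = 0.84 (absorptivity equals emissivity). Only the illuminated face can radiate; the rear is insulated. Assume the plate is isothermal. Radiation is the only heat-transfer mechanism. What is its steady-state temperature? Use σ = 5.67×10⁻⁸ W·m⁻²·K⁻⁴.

T ≈ 273 K

At equilibrium, absorbed power = emitted power.
Absorbing cross-section = A = 309.0 m²; emitting surface = A = 309.0 m² (ratio 1).
εS·A_cross = εσ·A_surf·T⁴  ⇒  T⁴ = S/(1σ)   (ε cancels).
T⁴ = 317/(1·5.67×10⁻⁸) = 5.591×10⁹ K⁴.
T = (5.591×10⁹)^(1/4).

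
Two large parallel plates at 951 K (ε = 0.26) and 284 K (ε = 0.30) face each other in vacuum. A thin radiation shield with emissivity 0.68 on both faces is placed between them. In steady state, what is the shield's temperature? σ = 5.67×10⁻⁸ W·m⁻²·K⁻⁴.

T_s ≈ 789 K

In steady state the net flux on the hot side equals that on the cold side.
σ(T₁⁴−T_s⁴)/D₁ = σ(T_s⁴−T₂⁴)/D₂, with D₁ = 1/ε₁+1/ε_s−1 = 4.317, D₂ = 1/ε_s+1/ε₂−1 = 3.804.
Solve for T_s⁴: T_s⁴ = (D₂·T₁⁴ + D₁·T₂⁴)/(D₁+D₂) = 3.866×10¹¹ K⁴.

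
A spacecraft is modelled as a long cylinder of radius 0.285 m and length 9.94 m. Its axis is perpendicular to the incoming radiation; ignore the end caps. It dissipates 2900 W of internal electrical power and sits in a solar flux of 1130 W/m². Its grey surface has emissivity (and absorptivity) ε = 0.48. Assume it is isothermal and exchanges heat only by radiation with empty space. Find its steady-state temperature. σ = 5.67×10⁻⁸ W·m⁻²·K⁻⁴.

T ≈ 333 K

At steady state, absorbed solar power + internal power = radiated power.
Absorbed: α·S·A_cross = 0.48·1130·5.666 = 3073 W (cross-section 2rL).
Total input = 3073 + 2900 = 5973 W.
Radiated: εσ·A_surf·T⁴ with A_surf = 2πrL = 17.80 m².
T⁴ = 5973/(0.48·5.67×10⁻⁸·17.80) = 1.233×10¹⁰ K⁴.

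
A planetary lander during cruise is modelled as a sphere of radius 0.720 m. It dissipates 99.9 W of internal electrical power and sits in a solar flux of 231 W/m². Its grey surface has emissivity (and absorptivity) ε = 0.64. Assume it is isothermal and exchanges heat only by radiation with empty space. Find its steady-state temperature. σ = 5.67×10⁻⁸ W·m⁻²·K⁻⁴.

T ≈ 195 K

At steady state, absorbed solar power + internal power = radiated power.
Absorbed: α·S·A_cross = 0.64·231·1.629 = 240.8 W (cross-section πr²).
Total input = 240.8 + 99.9 = 340.7 W.
Radiated: εσ·A_surf·T⁴ with A_surf = 4πr² = 6.514 m².
T⁴ = 340.7/(0.64·5.67×10⁻⁸·6.514) = 1.441×10⁹ K⁴.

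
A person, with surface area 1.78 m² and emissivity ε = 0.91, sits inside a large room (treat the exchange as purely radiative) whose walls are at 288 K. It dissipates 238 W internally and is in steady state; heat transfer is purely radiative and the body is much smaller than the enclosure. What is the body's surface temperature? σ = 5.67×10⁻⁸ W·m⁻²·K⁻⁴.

For a small grey body in a large enclosure, net radiated power = εσA(T⁴ − T_w⁴).
Steady state: P = εσA(T⁴ − T_w⁴) with A = 1.78 m².
T⁴ = P/(εσA) + T_w⁴ = 238/(0.91·5.67×10⁻⁸·1.780) + (288)⁴
    = 2.591×10⁹ + 6.880×10⁹ = 9.471×10⁹ K⁴.

T ≈ 312 K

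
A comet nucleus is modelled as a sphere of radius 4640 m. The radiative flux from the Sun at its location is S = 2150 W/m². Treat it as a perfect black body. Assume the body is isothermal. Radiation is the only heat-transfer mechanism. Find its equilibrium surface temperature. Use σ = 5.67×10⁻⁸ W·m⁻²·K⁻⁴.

At equilibrium, absorbed power = emitted power.
Absorbing cross-section = πr² = 6.764×10⁷ m²; emitting surface = 4πr² = 2.705×10⁸ m² (ratio 4).
S·A_cross = εσ·A_surf·T⁴  ⇒  T⁴ = S/(4σ).
T⁴ = 1.00·2150/(4·5.67×10⁻⁸) = 9.480×10⁹ K⁴.
T = (9.480×10⁹)^(1/4).

T ≈ 312 K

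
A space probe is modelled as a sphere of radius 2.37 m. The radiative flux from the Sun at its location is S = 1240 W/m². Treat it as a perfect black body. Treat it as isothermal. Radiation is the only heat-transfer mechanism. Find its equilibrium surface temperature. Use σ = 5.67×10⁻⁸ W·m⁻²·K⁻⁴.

At equilibrium, absorbed power = emitted power.
Absorbing cross-section = πr² = 17.65 m²; emitting surface = 4πr² = 70.58 m² (ratio 4).
S·A_cross = εσ·A_surf·T⁴  ⇒  T⁴ = S/(4σ).
T⁴ = 1.00·1240/(4·5.67×10⁻⁸) = 5.467×10⁹ K⁴.
T = (5.467×10⁹)^(1/4).

T ≈ 272 K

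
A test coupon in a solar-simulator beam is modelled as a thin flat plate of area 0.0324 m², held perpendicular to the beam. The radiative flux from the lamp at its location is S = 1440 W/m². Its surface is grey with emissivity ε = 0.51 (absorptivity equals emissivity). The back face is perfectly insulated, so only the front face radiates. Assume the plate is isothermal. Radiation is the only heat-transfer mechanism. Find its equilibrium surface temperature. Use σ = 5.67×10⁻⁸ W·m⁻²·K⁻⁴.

T ≈ 399 K

At equilibrium, absorbed power = emitted power.
Absorbing cross-section = A = 0.03240 m²; emitting surface = A = 0.03240 m² (ratio 1).
εS·A_cross = εσ·A_surf·T⁴  ⇒  T⁴ = S/(1σ)   (ε cancels).
T⁴ = 1440/(1·5.67×10⁻⁸) = 2.540×10¹⁰ K⁴.
T = (2.540×10¹⁰)^(1/4).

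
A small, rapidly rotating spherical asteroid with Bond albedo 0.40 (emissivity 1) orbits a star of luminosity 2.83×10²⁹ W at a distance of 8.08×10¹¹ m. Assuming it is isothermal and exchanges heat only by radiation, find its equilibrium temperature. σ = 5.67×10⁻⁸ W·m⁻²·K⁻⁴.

T ≈ 550 K

First find the stellar flux at distance d: S = L/(4πd²) = 2.83×10²⁹/(4π·(8.08×10¹¹)²) = 34490 W/m².
For an isothermal sphere, absorbed (1−a)S·πr² = emitted σ·4πr²·T⁴, so T⁴ = (1−a)S/(4σ).
T⁴ = 0.600·34490/(4·5.67×10⁻⁸) = 9.126×10¹⁰ K⁴.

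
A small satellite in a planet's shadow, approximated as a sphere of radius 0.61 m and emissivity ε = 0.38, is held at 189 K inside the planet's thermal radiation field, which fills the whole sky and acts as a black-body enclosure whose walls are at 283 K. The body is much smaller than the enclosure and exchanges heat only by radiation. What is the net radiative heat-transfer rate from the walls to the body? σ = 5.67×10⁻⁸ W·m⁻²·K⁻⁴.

For a small grey body in a large enclosure: P_net = εσA(T_body⁴ − T_wall⁴).
A = 4πr² = 4.676 m²; T_body⁴ − T_wall⁴ = 1.276×10⁹ − 6.414×10⁹ = -5.138×10⁹ K⁴.
|P_net| = 0.38·5.67×10⁻⁸·4.676·5.138×10⁹.

P_net ≈ 518 W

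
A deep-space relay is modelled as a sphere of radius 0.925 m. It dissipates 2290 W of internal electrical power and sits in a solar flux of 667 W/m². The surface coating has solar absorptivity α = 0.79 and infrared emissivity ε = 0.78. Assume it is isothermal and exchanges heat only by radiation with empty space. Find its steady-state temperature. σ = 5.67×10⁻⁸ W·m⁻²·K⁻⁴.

T ≈ 297 K

At steady state, absorbed solar power + internal power = radiated power.
Absorbed: α·S·A_cross = 0.79·667·2.688 = 1416 W (cross-section πr²).
Total input = 1416 + 2290 = 3706 W.
Radiated: εσ·A_surf·T⁴ with A_surf = 4πr² = 10.75 m².
T⁴ = 3706/(0.78·5.67×10⁻⁸·10.75) = 7.794×10⁹ K⁴.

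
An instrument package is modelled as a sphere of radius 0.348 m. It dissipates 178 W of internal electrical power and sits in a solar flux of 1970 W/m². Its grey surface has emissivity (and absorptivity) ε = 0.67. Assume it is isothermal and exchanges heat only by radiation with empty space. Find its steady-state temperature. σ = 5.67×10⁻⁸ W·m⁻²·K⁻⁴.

At steady state, absorbed solar power + internal power = radiated power.
Absorbed: α·S·A_cross = 0.67·1970·0.3805 = 502.2 W (cross-section πr²).
Total input = 502.2 + 178 = 680.2 W.
Radiated: εσ·A_surf·T⁴ with A_surf = 4πr² = 1.522 m².
T⁴ = 680.2/(0.67·5.67×10⁻⁸·1.522) = 1.176×10¹⁰ K⁴.

T ≈ 329 K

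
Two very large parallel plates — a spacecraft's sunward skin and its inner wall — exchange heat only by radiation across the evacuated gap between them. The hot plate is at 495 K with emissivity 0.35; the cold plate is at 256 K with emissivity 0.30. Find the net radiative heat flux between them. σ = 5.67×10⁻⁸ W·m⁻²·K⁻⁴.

For two infinite grey parallel plates, q = σ(T₁⁴ − T₂⁴)/(1/ε₁ + 1/ε₂ − 1).
T₁⁴ − T₂⁴ = 6.004×10¹⁰ − 4.295×10⁹ = 5.574×10¹⁰ K⁴.
1/ε₁ + 1/ε₂ − 1 = 2.857 + 3.333 − 1 = 5.190.
q = 5.67×10⁻⁸ × 5.574×10¹⁰ / 5.190.

q ≈ 609 W/m²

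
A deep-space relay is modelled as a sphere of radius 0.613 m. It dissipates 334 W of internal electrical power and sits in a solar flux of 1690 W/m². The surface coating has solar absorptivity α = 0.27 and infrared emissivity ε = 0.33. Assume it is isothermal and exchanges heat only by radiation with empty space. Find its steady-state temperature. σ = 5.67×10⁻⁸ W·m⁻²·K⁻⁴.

At steady state, absorbed solar power + internal power = radiated power.
Absorbed: α·S·A_cross = 0.27·1690·1.181 = 538.7 W (cross-section πr²).
Total input = 538.7 + 334 = 872.7 W.
Radiated: εσ·A_surf·T⁴ with A_surf = 4πr² = 4.722 m².
T⁴ = 872.7/(0.33·5.67×10⁻⁸·4.722) = 9.877×10⁹ K⁴.

T ≈ 315 K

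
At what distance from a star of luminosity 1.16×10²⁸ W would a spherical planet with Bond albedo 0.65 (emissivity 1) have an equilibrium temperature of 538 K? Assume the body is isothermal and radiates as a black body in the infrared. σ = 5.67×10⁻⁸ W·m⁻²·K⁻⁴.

d ≈ 1.30×10¹¹ m

For an isothermal black-emitting sphere, (1−a)S·πr² = σ·4πr²·T⁴ ⇒ S = 4σT⁴/(1−a).
S = 4·5.67×10⁻⁸·(538)⁴/0.350 = 54290 W/m².
Flux falls as S = L/(4πd²), so d = √(L/(4πS)) = √(1.16×10²⁸/(4π·54290)).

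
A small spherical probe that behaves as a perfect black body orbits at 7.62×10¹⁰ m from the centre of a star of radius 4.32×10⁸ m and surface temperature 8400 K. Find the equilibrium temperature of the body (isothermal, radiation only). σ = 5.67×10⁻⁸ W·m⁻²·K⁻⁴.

The star's surface emits σT_*⁴; at distance d the flux is S = σT_*⁴(R_*/d)².
S = 5.67×10⁻⁸·(8400)⁴·(4.32×10⁸/7.62×10¹⁰)² = 9073 W/m².
For an isothermal sphere T⁴ = (1−a)S/(4σ) = 4.001×10¹⁰ K⁴.

T ≈ 447 K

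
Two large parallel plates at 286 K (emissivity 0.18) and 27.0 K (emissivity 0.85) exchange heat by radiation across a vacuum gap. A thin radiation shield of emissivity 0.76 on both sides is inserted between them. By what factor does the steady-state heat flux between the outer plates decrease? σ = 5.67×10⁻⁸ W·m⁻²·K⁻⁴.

factor ≈ 1.28

Without shield: q₀ = σΔ(T⁴)/(1/ε₁+1/ε₂−1) with denominator 5.732.
With shield the two gaps are in series; the resistances add: (1/ε₁+1/ε_s−1)+(1/ε_s+1/ε₂−1) = 5.871+1.492 = 7.364.
Heat-flux ratio q₀/q = 7.364/5.732.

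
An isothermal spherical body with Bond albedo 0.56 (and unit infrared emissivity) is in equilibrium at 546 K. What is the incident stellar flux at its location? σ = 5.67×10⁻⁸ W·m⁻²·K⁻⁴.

S ≈ 45800 W/m²

(1−a)S·πr² = σ·4πr²·T⁴ ⇒ S = 4σT⁴/(1−a).
S = 4·5.67×10⁻⁸·8.887×10¹⁰/0.440.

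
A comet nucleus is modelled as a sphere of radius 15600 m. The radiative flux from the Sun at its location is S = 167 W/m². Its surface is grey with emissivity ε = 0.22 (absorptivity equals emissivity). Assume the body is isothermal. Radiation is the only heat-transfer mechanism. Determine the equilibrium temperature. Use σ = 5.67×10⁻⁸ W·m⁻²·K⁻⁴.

T ≈ 165 K

At equilibrium, absorbed power = emitted power.
Absorbing cross-section = πr² = 7.645×10⁸ m²; emitting surface = 4πr² = 3.058×10⁹ m² (ratio 4).
εS·A_cross = εσ·A_surf·T⁴  ⇒  T⁴ = S/(4σ)   (ε cancels).
T⁴ = 167/(4·5.67×10⁻⁸) = 7.363×10⁸ K⁴.
T = (7.363×10⁸)^(1/4).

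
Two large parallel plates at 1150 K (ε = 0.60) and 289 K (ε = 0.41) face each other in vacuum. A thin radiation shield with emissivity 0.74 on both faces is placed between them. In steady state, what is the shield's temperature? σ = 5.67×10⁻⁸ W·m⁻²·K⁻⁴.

In steady state the net flux on the hot side equals that on the cold side.
σ(T₁⁴−T_s⁴)/D₁ = σ(T_s⁴−T₂⁴)/D₂, with D₁ = 1/ε₁+1/ε_s−1 = 2.018, D₂ = 1/ε_s+1/ε₂−1 = 2.790.
Solve for T_s⁴: T_s⁴ = (D₂·T₁⁴ + D₁·T₂⁴)/(D₁+D₂) = 1.018×10¹² K⁴.

T_s ≈ 1000 K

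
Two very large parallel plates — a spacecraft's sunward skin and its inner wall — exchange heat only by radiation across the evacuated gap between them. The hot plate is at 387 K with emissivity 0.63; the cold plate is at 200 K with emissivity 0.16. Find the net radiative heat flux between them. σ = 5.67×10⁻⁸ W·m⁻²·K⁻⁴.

For two infinite grey parallel plates, q = σ(T₁⁴ − T₂⁴)/(1/ε₁ + 1/ε₂ − 1).
T₁⁴ − T₂⁴ = 2.243×10¹⁰ − 1.600×10⁹ = 2.083×10¹⁰ K⁴.
1/ε₁ + 1/ε₂ − 1 = 1.587 + 6.250 − 1 = 6.837.
q = 5.67×10⁻⁸ × 2.083×10¹⁰ / 6.837.

q ≈ 173 W/m²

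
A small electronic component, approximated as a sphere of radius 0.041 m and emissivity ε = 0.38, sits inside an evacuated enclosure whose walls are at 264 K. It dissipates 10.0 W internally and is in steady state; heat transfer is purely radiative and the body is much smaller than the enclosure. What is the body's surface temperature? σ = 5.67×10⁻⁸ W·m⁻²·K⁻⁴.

For a small grey body in a large enclosure, net radiated power = εσA(T⁴ − T_w⁴).
Steady state: P = εσA(T⁴ − T_w⁴) with A = 4πr² = 0.02112 m².
T⁴ = P/(εσA) + T_w⁴ = 10.0/(0.38·5.67×10⁻⁸·0.02112) + (264)⁴
    = 2.197×10¹⁰ + 4.858×10⁹ = 2.683×10¹⁰ K⁴.

T ≈ 405 K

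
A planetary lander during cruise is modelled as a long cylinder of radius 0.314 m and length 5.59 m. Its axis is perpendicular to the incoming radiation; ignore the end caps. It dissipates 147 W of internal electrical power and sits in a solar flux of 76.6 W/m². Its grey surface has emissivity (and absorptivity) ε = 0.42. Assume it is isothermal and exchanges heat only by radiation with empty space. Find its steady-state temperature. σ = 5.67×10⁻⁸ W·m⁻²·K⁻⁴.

T ≈ 177 K

At steady state, absorbed solar power + internal power = radiated power.
Absorbed: α·S·A_cross = 0.42·76.6·3.511 = 112.9 W (cross-section 2rL).
Total input = 112.9 + 147 = 259.9 W.
Radiated: εσ·A_surf·T⁴ with A_surf = 2πrL = 11.03 m².
T⁴ = 259.9/(0.42·5.67×10⁻⁸·11.03) = 9.897×10⁸ K⁴.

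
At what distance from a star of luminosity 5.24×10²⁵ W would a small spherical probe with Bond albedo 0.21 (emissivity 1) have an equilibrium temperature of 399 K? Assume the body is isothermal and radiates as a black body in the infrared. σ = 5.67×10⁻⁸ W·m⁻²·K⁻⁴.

d ≈ 2.39×10¹⁰ m

For an isothermal black-emitting sphere, (1−a)S·πr² = σ·4πr²·T⁴ ⇒ S = 4σT⁴/(1−a).
S = 4·5.67×10⁻⁸·(399)⁴/0.790 = 7276 W/m².
Flux falls as S = L/(4πd²), so d = √(L/(4πS)) = √(5.24×10²⁵/(4π·7276)).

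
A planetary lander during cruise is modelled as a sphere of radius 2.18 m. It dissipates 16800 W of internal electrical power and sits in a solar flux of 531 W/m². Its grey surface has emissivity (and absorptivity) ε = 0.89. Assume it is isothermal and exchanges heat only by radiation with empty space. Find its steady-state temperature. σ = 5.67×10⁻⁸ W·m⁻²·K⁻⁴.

At steady state, absorbed solar power + internal power = radiated power.
Absorbed: α·S·A_cross = 0.89·531·14.93 = 7056 W (cross-section πr²).
Total input = 7056 + 16800 = 23860 W.
Radiated: εσ·A_surf·T⁴ with A_surf = 4πr² = 59.72 m².
T⁴ = 23860/(0.89·5.67×10⁻⁸·59.72) = 7.916×10⁹ K⁴.

T ≈ 298 K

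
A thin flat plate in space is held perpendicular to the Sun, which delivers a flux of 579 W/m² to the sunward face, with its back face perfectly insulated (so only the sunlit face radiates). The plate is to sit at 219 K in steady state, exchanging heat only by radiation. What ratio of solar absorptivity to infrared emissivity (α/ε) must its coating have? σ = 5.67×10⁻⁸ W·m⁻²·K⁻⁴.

α/ε ≈ 0.225

Balance: αS·A = εσ·1A·T⁴ ⇒ α/ε = σT⁴/S.
α/ε = 5.67×10⁻⁸·(219)⁴/579 = 5.67×10⁻⁸·2.300×10⁹/579.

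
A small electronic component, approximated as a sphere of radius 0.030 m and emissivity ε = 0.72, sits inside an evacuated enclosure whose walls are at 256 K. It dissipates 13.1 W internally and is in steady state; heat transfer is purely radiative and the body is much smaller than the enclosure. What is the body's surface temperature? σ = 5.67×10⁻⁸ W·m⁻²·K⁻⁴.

T ≈ 425 K

For a small grey body in a large enclosure, net radiated power = εσA(T⁴ − T_w⁴).
Steady state: P = εσA(T⁴ − T_w⁴) with A = 4πr² = 0.01131 m².
T⁴ = P/(εσA) + T_w⁴ = 13.1/(0.72·5.67×10⁻⁸·0.01131) + (256)⁴
    = 2.837×10¹⁰ + 4.295×10⁹ = 3.267×10¹⁰ K⁴.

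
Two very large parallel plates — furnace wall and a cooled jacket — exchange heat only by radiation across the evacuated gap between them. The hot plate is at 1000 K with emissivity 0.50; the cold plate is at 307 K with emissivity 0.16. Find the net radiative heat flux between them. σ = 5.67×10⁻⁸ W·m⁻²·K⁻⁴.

For two infinite grey parallel plates, q = σ(T₁⁴ − T₂⁴)/(1/ε₁ + 1/ε₂ − 1).
T₁⁴ − T₂⁴ = 1.000×10¹² − 8.883×10⁹ = 9.911×10¹¹ K⁴.
1/ε₁ + 1/ε₂ − 1 = 2.000 + 6.250 − 1 = 7.250.
q = 5.67×10⁻⁸ × 9.911×10¹¹ / 7.250.

q ≈ 7750 W/m²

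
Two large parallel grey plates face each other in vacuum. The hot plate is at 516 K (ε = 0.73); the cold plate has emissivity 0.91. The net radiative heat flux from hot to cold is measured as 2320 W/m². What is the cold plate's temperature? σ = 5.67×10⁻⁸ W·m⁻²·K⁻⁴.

T₂ ≈ 322 K

q = σ(T₁⁴ − T₂⁴)/(1/ε₁ + 1/ε₂ − 1); denominator = 1.469.
T₂⁴ = T₁⁴ − q·(1/ε₁+1/ε₂−1)/σ = 7.089×10¹⁰ − 2320·1.469/5.67×10⁻⁸
    = 1.079×10¹⁰ K⁴.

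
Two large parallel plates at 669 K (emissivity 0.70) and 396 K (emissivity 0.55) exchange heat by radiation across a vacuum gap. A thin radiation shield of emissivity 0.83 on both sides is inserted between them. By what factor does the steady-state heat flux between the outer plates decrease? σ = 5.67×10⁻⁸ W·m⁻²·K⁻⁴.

factor ≈ 1.63

Without shield: q₀ = σΔ(T⁴)/(1/ε₁+1/ε₂−1) with denominator 2.247.
With shield the two gaps are in series; the resistances add: (1/ε₁+1/ε_s−1)+(1/ε_s+1/ε₂−1) = 1.633+2.023 = 3.656.
Heat-flux ratio q₀/q = 3.656/2.247.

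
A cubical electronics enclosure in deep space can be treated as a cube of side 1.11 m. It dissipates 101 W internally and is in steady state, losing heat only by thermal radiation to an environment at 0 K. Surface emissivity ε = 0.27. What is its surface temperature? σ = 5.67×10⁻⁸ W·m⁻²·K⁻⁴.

Steady state: internal power = radiated power, P = εσA T⁴.
Radiating area A = 6L² = 7.393 m².
T⁴ = P/(εσA) = 101/(0.27·5.67×10⁻⁸·7.393) = 8.924×10⁸ K⁴.
T = (8.924×10⁸)^(1/4).

T ≈ 173 K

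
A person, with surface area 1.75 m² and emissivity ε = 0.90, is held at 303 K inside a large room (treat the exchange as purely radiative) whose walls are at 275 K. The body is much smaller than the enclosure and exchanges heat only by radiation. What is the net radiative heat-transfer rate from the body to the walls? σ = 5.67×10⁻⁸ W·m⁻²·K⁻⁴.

For a small grey body in a large enclosure: P_net = εσA(T_body⁴ − T_wall⁴).
A = 1.75 m²; T_body⁴ − T_wall⁴ = 8.429×10⁹ − 5.719×10⁹ = 2.710×10⁹ K⁴.
|P_net| = 0.90·5.67×10⁻⁸·1.750·2.710×10⁹.

P_net ≈ 242 W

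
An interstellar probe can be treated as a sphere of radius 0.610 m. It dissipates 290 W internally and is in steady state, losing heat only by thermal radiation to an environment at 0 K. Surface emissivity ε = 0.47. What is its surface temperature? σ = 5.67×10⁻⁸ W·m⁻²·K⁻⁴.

T ≈ 220 K

Steady state: internal power = radiated power, P = εσA T⁴.
Radiating area A = 4πr² = 4.676 m².
T⁴ = P/(εσA) = 290/(0.47·5.67×10⁻⁸·4.676) = 2.327×10⁹ K⁴.
T = (2.327×10⁹)^(1/4).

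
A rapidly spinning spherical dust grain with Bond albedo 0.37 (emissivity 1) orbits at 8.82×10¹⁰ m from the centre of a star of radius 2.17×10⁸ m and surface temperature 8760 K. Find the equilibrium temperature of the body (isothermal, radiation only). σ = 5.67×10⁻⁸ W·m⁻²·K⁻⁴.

T ≈ 274 K

The star's surface emits σT_*⁴; at distance d the flux is S = σT_*⁴(R_*/d)².
S = 5.67×10⁻⁸·(8760)⁴·(2.17×10⁸/8.82×10¹⁰)² = 2021 W/m².
For an isothermal sphere T⁴ = (1−a)S/(4σ) = 5.614×10⁹ K⁴.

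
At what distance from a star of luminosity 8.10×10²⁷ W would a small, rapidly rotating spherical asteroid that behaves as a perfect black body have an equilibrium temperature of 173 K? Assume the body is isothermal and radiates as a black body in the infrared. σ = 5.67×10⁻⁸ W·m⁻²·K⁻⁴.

For an isothermal black-emitting sphere, (1−a)S·πr² = σ·4πr²·T⁴ ⇒ S = 4σT⁴/(1−a).
S = 4·5.67×10⁻⁸·(173)⁴/1.00 = 203.2 W/m².
Flux falls as S = L/(4πd²), so d = √(L/(4πS)) = √(8.10×10²⁷/(4π·203.2)).

d ≈ 1.78×10¹² m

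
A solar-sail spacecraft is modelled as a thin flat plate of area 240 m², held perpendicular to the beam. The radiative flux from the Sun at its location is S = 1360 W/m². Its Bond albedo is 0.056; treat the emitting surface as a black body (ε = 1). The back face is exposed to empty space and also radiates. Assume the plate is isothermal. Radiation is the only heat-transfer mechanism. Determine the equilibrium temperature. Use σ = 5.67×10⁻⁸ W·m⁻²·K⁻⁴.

At equilibrium, absorbed power = emitted power.
Absorbing cross-section = A = 240.0 m²; emitting surface = 2A = 480.0 m² (ratio 2).
(1−a)S·A_cross = εσ·A_surf·T⁴  ⇒  T⁴ = (1−a)S/(2σ).
T⁴ = 0.944·1360/(2·5.67×10⁻⁸) = 1.132×10¹⁰ K⁴.
T = (1.132×10¹⁰)^(1/4).

T ≈ 326 K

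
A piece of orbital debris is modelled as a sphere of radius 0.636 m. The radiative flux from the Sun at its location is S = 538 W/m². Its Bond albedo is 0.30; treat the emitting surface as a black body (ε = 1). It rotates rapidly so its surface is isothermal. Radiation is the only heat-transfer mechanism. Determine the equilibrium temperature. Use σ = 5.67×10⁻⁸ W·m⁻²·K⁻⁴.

T ≈ 202 K

At equilibrium, absorbed power = emitted power.
Absorbing cross-section = πr² = 1.271 m²; emitting surface = 4πr² = 5.083 m² (ratio 4).
(1−a)S·A_cross = εσ·A_surf·T⁴  ⇒  T⁴ = (1−a)S/(4σ).
T⁴ = 0.700·538/(4·5.67×10⁻⁸) = 1.660×10⁹ K⁴.
T = (1.660×10⁹)^(1/4).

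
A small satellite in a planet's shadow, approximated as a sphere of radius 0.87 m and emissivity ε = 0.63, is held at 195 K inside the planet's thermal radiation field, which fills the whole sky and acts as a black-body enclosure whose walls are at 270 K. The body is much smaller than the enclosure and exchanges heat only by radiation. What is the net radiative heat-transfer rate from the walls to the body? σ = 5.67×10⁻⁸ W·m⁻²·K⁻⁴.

For a small grey body in a large enclosure: P_net = εσA(T_body⁴ − T_wall⁴).
A = 4πr² = 9.511 m²; T_body⁴ − T_wall⁴ = 1.446×10⁹ − 5.314×10⁹ = -3.869×10⁹ K⁴.
|P_net| = 0.63·5.67×10⁻⁸·9.511·3.869×10⁹.

P_net ≈ 1310 W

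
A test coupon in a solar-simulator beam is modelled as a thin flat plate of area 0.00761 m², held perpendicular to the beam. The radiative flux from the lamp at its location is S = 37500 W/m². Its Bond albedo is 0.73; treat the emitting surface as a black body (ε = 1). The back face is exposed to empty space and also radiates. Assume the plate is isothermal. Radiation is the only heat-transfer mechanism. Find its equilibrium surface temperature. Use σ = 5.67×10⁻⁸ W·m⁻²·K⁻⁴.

T ≈ 547 K

At equilibrium, absorbed power = emitted power.
Absorbing cross-section = A = 0.007610 m²; emitting surface = 2A = 0.01522 m² (ratio 2).
(1−a)S·A_cross = εσ·A_surf·T⁴  ⇒  T⁴ = (1−a)S/(2σ).
T⁴ = 0.270·37500/(2·5.67×10⁻⁸) = 8.929×10¹⁰ K⁴.
T = (8.929×10¹⁰)^(1/4).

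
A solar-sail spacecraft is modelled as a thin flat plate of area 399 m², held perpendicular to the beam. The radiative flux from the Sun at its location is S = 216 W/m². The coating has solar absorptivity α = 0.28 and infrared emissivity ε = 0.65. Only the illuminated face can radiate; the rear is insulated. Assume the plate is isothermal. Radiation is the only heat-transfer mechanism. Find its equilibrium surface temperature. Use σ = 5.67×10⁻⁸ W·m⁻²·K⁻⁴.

T ≈ 201 K

At equilibrium, absorbed power = emitted power.
Absorbing cross-section = A = 399.0 m²; emitting surface = A = 399.0 m² (ratio 1).
αS·A_cross = εσ·A_surf·T⁴  ⇒  T⁴ = αS/(ε·1σ).
T⁴ = 0.280·216/(0.65·1·5.67×10⁻⁸) = 1.641×10⁹ K⁴.
T = (1.641×10⁹)^(1/4).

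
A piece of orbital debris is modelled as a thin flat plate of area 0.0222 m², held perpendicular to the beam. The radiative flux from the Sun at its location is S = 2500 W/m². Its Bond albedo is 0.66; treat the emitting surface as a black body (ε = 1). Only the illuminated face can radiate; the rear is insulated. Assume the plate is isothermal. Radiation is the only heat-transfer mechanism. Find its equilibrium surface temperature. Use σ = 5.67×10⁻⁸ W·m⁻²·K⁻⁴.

T ≈ 350 K

At equilibrium, absorbed power = emitted power.
Absorbing cross-section = A = 0.02220 m²; emitting surface = A = 0.02220 m² (ratio 1).
(1−a)S·A_cross = εσ·A_surf·T⁴  ⇒  T⁴ = (1−a)S/(1σ).
T⁴ = 0.340·2500/(1·5.67×10⁻⁸) = 1.499×10¹⁰ K⁴.
T = (1.499×10¹⁰)^(1/4).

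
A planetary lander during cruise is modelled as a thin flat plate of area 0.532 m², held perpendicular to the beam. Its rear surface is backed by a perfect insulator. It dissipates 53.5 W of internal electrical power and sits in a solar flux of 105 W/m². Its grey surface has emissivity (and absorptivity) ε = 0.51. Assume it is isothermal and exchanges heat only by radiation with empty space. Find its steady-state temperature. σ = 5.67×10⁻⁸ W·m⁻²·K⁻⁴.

T ≈ 270 K

At steady state, absorbed solar power + internal power = radiated power.
Absorbed: α·S·A_cross = 0.51·105·0.5320 = 28.49 W (cross-section A).
Total input = 28.49 + 53.5 = 81.99 W.
Radiated: εσ·A_surf·T⁴ with A_surf = A = 0.5320 m².
T⁴ = 81.99/(0.51·5.67×10⁻⁸·0.5320) = 5.330×10⁹ K⁴.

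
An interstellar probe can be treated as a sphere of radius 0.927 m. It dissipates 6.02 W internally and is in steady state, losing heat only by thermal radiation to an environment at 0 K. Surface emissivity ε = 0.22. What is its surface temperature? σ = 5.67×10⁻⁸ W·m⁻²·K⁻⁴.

Steady state: internal power = radiated power, P = εσA T⁴.
Radiating area A = 4πr² = 10.80 m².
T⁴ = P/(εσA) = 6.02/(0.22·5.67×10⁻⁸·10.80) = 4.469×10⁷ K⁴.
T = (4.469×10⁷)^(1/4).

T ≈ 81.8 K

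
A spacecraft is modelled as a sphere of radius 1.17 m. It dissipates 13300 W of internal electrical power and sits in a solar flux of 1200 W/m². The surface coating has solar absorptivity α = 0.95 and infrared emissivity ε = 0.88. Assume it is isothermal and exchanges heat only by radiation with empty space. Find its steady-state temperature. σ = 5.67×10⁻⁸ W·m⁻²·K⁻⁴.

T ≈ 382 K

At steady state, absorbed solar power + internal power = radiated power.
Absorbed: α·S·A_cross = 0.95·1200·4.301 = 4903 W (cross-section πr²).
Total input = 4903 + 13300 = 18200 W.
Radiated: εσ·A_surf·T⁴ with A_surf = 4πr² = 17.20 m².
T⁴ = 18200/(0.88·5.67×10⁻⁸·17.20) = 2.121×10¹⁰ K⁴.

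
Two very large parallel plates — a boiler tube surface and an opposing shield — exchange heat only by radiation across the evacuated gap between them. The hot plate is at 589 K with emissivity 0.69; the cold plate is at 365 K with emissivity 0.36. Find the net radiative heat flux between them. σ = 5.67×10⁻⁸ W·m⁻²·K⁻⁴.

For two infinite grey parallel plates, q = σ(T₁⁴ − T₂⁴)/(1/ε₁ + 1/ε₂ − 1).
T₁⁴ − T₂⁴ = 1.204×10¹¹ − 1.775×10¹⁰ = 1.026×10¹¹ K⁴.
1/ε₁ + 1/ε₂ − 1 = 1.449 + 2.778 − 1 = 3.227.
q = 5.67×10⁻⁸ × 1.026×10¹¹ / 3.227.

q ≈ 1800 W/m²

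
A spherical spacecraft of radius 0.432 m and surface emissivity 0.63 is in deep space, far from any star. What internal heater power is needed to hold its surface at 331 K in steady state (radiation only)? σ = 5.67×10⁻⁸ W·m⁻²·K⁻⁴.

P = εσ·4πr²·T⁴.
4πr² = 2.345 m²; T⁴ = 1.200×10¹⁰ K⁴.
P = 0.63·5.67×10⁻⁸·2.345·1.200×10¹⁰.

P ≈ 1010 W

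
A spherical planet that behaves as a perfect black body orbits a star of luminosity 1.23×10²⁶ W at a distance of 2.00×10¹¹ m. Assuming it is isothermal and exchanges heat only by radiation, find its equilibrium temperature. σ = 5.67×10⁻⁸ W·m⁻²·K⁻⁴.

First find the stellar flux at distance d: S = L/(4πd²) = 1.23×10²⁶/(4π·(2.00×10¹¹)²) = 244.7 W/m².
For an isothermal sphere, absorbed (1−a)S·πr² = emitted σ·4πr²·T⁴, so T⁴ = (1−a)S/(4σ).
T⁴ = 1.00·244.7/(4·5.67×10⁻⁸) = 1.079×10⁹ K⁴.

T ≈ 181 K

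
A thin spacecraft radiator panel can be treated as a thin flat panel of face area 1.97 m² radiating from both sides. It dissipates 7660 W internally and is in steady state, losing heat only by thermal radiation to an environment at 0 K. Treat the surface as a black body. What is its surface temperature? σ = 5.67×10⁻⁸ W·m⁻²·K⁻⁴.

Steady state: internal power = radiated power, P = εσA T⁴.
Radiating area A = 2·1.97 = 3.940 m².
T⁴ = P/(εσA) = 7660/(1.0·5.67×10⁻⁸·3.940) = 3.429×10¹⁰ K⁴.
T = (3.429×10¹⁰)^(1/4).

T ≈ 430 K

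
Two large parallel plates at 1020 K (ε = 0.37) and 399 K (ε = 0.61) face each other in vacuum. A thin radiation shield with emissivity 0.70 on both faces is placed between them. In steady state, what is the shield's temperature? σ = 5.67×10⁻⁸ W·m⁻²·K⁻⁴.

In steady state the net flux on the hot side equals that on the cold side.
σ(T₁⁴−T_s⁴)/D₁ = σ(T_s⁴−T₂⁴)/D₂, with D₁ = 1/ε₁+1/ε_s−1 = 3.131, D₂ = 1/ε_s+1/ε₂−1 = 2.068.
Solve for T_s⁴: T_s⁴ = (D₂·T₁⁴ + D₁·T₂⁴)/(D₁+D₂) = 4.458×10¹¹ K⁴.

T_s ≈ 817 K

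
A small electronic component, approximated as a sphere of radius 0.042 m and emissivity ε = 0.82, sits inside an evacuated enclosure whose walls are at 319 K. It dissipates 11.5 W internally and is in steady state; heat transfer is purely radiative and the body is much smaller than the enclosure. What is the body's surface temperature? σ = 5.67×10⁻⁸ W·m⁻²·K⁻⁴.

T ≈ 383 K

For a small grey body in a large enclosure, net radiated power = εσA(T⁴ − T_w⁴).
Steady state: P = εσA(T⁴ − T_w⁴) with A = 4πr² = 0.02217 m².
T⁴ = P/(εσA) + T_w⁴ = 11.5/(0.82·5.67×10⁻⁸·0.02217) + (319)⁴
    = 1.116×10¹⁰ + 1.036×10¹⁰ = 2.151×10¹⁰ K⁴.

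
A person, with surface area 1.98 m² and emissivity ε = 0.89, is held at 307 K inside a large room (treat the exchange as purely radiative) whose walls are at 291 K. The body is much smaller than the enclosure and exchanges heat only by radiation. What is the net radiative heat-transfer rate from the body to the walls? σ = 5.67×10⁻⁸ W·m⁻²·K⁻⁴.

For a small grey body in a large enclosure: P_net = εσA(T_body⁴ − T_wall⁴).
A = 1.98 m²; T_body⁴ − T_wall⁴ = 8.883×10⁹ − 7.171×10⁹ = 1.712×10⁹ K⁴.
|P_net| = 0.89·5.67×10⁻⁸·1.980·1.712×10⁹.

P_net ≈ 171 W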